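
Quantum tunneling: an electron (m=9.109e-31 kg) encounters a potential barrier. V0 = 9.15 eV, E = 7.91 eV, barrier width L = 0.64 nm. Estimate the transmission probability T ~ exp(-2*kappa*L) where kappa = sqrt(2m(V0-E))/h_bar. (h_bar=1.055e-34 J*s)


V0 - E = 1.24 eV = 1.9865e-19 J
kappa = sqrt(2 * m * (V0-E)) / h_bar
= sqrt(2 * 9.109e-31 * 1.9865e-19) / 1.055e-34
= 5.7022e+09 /m
2*kappa*L = 2 * 5.7022e+09 * 0.64e-9
= 7.2988
T = exp(-7.2988) = 6.763670e-04

6.763670e-04


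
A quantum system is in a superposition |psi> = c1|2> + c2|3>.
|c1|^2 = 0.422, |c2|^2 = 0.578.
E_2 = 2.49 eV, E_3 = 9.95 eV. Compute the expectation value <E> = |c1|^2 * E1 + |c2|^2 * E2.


<E> = |c1|^2 * E1 + |c2|^2 * E2
= 0.422 * 2.49 + 0.578 * 9.95
= 1.0508 + 5.7511
= 6.8019 eV

6.8019


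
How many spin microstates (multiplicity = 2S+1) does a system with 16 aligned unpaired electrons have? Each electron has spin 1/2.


Total spin S = N * (1/2) = 16 * 0.5 = 8.0
Spin multiplicity = 2S + 1
= 2 * 8.0 + 1
= 17

17


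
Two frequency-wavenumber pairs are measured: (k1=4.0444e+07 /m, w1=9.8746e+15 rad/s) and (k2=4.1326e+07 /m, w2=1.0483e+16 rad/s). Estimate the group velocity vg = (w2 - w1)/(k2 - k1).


vg = (w2 - w1) / (k2 - k1)
= (1.0483e+16 - 9.8746e+15) / (4.1326e+07 - 4.0444e+07)
= 6.0840e+14 / 8.8200e+05
= 6.8980e+08 m/s

6.8980e+08


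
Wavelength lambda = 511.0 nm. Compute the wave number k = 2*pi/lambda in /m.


k = 2 * pi / lambda
= 6.2832 / (511.0e-9)
= 6.2832 / 5.1100e-07
= 1.2296e+07 /m

1.2296e+07


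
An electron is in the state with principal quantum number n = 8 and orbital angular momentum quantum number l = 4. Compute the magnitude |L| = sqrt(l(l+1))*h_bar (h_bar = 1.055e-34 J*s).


L = sqrt(l*(l+1)) * h_bar
= sqrt(4 * 5) * 1.055e-34
= sqrt(20) * 1.055e-34
= 4.4721 * 1.055e-34
= 4.7181e-34 J*s

4.7181e-34


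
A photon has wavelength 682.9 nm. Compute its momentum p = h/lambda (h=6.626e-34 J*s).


p = h / lambda
= 6.626e-34 / (682.9e-9)
= 6.626e-34 / 6.8290e-07
= 9.7027e-28 kg*m/s

9.7027e-28


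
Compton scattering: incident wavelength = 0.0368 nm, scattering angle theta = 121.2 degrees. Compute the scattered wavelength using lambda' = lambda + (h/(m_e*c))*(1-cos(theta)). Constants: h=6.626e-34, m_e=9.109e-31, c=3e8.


Compton wavelength: h/(m_e*c) = 2.4247e-12 m
d_lambda = 2.4247e-12 * (1 - cos(121.2 deg))
= 2.4247e-12 * 1.518027
= 3.6808e-12 m = 0.003681 nm
lambda' = 0.0368 + 0.003681
= 0.040481 nm

0.040481


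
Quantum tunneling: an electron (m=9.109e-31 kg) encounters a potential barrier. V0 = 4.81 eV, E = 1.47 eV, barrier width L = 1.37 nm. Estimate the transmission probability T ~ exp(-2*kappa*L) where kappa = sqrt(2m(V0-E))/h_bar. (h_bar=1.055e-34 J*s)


V0 - E = 3.34 eV = 5.3507e-19 J
kappa = sqrt(2 * m * (V0-E)) / h_bar
= sqrt(2 * 9.109e-31 * 5.3507e-19) / 1.055e-34
= 9.3584e+09 /m
2*kappa*L = 2 * 9.3584e+09 * 1.37e-9
= 25.6421
T = exp(-25.6421) = 7.307925e-12

7.307925e-12


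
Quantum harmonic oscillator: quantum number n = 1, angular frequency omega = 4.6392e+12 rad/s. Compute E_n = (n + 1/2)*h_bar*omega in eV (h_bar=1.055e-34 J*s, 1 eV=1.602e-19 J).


E = (n + 1/2) * h_bar * omega
= (1 + 0.5) * 1.055e-34 * 4.6392e+12
= 1.5 * 4.8944e-22
= 7.3415e-22 J
= 0.0046 eV

0.0046


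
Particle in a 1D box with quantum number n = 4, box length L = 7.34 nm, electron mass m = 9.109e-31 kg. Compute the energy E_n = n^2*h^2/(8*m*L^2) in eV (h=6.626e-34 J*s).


E = n^2 * h^2 / (8 * m * L^2)
= 4^2 * (6.626e-34)^2 / (8 * 9.109e-31 * (7.34e-9)^2)
= 16 * 4.3904e-67 / (8 * 9.109e-31 * 5.3876e-17)
= 1.7892e-20 J
= 0.1117 eV

0.1117


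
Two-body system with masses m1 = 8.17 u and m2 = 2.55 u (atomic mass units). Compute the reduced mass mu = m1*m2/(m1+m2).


mu = m1 * m2 / (m1 + m2)
= 8.17 * 2.55 / (8.17 + 2.55)
= 20.8335 / 10.72
= 1.9434 u

1.9434


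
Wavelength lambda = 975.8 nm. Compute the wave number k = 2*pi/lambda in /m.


k = 2 * pi / lambda
= 6.2832 / (975.8e-9)
= 6.2832 / 9.7580e-07
= 6.4390e+06 /m

6.4390e+06


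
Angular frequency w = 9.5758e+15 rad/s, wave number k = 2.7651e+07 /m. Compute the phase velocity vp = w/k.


vp = w / k
= 9.5758e+15 / 2.7651e+07
= 3.4631e+08 m/s

3.4631e+08


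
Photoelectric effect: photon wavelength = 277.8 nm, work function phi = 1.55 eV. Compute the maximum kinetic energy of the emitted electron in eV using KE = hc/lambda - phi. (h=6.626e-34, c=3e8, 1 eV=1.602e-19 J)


E_photon = hc / lambda
= (6.626e-34)(3e8) / (277.8e-9)
= 7.1555e-19 J
= 4.4666 eV
KE = E_photon - phi
= 4.4666 - 1.55
= 2.9166 eV

2.9166


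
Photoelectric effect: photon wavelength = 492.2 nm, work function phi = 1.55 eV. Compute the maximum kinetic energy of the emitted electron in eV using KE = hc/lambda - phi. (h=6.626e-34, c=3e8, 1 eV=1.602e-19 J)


E_photon = hc / lambda
= (6.626e-34)(3e8) / (492.2e-9)
= 4.0386e-19 J
= 2.521 eV
KE = E_photon - phi
= 2.521 - 1.55
= 0.971 eV

0.971


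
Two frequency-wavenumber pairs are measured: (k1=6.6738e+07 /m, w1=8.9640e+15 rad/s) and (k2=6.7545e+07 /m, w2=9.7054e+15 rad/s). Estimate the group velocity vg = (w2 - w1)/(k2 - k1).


vg = (w2 - w1) / (k2 - k1)
= (9.7054e+15 - 8.9640e+15) / (6.7545e+07 - 6.6738e+07)
= 7.4140e+14 / 8.0700e+05
= 9.1871e+08 m/s

9.1871e+08


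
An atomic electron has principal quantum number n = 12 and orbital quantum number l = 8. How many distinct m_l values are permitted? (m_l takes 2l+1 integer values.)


m_l ranges from -l to +l in integer steps
So m_l goes from -8 to +8
Count = 2l + 1 = 2*8 + 1
= 17

17


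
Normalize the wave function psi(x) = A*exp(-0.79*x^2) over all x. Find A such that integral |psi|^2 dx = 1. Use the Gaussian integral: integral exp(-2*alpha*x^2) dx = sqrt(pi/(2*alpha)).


integral |psi|^2 dx = A^2 * sqrt(pi/(2*alpha)) = 1
A^2 = sqrt(2*alpha/pi)
= sqrt(2 * 0.79 / pi)
= 0.709175
A = sqrt(0.709175)
= 0.8421

0.8421


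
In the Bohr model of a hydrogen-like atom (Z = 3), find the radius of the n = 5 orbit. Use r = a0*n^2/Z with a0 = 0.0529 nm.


r = a0 * n^2 / Z
= 0.0529 * 5^2 / 3
= 0.0529 * 25 / 3
= 0.4408 nm

0.4408


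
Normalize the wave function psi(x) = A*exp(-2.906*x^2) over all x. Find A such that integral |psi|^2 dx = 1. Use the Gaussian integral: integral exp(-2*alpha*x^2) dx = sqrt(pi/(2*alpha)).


integral |psi|^2 dx = A^2 * sqrt(pi/(2*alpha)) = 1
A^2 = sqrt(2*alpha/pi)
= sqrt(2 * 2.906 / pi)
= 1.360153
A = sqrt(1.360153)
= 1.1663

1.1663


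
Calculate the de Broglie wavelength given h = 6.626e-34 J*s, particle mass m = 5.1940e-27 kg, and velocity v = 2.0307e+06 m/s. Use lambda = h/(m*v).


lambda = h / (m * v)
= 6.626e-34 / (5.1940e-27 * 2.0307e+06)
= 6.626e-34 / 1.0547e-20
= 6.2821e-14 m

6.2821e-14


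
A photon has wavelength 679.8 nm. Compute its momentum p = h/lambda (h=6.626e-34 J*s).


p = h / lambda
= 6.626e-34 / (679.8e-9)
= 6.626e-34 / 6.7980e-07
= 9.7470e-28 kg*m/s

9.7470e-28


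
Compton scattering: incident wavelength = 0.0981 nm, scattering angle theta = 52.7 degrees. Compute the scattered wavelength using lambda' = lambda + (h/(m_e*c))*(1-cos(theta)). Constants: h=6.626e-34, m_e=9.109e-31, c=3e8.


Compton wavelength: h/(m_e*c) = 2.4247e-12 m
d_lambda = 2.4247e-12 * (1 - cos(52.7 deg))
= 2.4247e-12 * 0.394012
= 9.5536e-13 m = 0.000955 nm
lambda' = 0.0981 + 0.000955
= 0.099055 nm

0.099055


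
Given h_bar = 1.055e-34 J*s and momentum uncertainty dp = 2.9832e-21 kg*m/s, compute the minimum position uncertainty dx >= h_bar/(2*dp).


dx = h_bar / (2 * dp)
= 1.055e-34 / (2 * 2.9832e-21)
= 1.055e-34 / 5.9664e-21
= 1.7682e-14 m

1.7682e-14


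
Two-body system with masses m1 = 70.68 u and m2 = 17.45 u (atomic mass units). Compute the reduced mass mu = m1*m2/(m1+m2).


mu = m1 * m2 / (m1 + m2)
= 70.68 * 17.45 / (70.68 + 17.45)
= 1233.366 / 88.13
= 13.9948 u

13.9948


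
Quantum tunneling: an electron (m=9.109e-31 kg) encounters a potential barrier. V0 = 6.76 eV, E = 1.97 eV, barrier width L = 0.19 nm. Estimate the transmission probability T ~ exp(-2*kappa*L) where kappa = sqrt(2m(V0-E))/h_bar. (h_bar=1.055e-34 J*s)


V0 - E = 4.79 eV = 7.6736e-19 J
kappa = sqrt(2 * m * (V0-E)) / h_bar
= sqrt(2 * 9.109e-31 * 7.6736e-19) / 1.055e-34
= 1.1207e+10 /m
2*kappa*L = 2 * 1.1207e+10 * 0.19e-9
= 4.2587
T = exp(-4.2587) = 1.414019e-02

1.414019e-02


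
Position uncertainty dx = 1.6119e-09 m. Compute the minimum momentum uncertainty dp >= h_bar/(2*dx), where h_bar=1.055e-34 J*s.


dp = h_bar / (2 * dx)
= 1.055e-34 / (2 * 1.6119e-09)
= 1.055e-34 / 3.2238e-09
= 3.2725e-26 kg*m/s

3.2725e-26


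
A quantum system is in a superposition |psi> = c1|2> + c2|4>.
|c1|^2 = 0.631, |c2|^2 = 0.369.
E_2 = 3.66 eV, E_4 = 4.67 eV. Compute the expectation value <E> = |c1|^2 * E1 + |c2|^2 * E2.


<E> = |c1|^2 * E1 + |c2|^2 * E2
= 0.631 * 3.66 + 0.369 * 4.67
= 2.3095 + 1.7232
= 4.0327 eV

4.0327


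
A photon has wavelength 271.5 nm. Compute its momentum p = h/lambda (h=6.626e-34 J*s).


p = h / lambda
= 6.626e-34 / (271.5e-9)
= 6.626e-34 / 2.7150e-07
= 2.4405e-27 kg*m/s

2.4405e-27


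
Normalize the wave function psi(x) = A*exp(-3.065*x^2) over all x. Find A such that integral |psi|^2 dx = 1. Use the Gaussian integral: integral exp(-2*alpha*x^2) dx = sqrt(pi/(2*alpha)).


integral |psi|^2 dx = A^2 * sqrt(pi/(2*alpha)) = 1
A^2 = sqrt(2*alpha/pi)
= sqrt(2 * 3.065 / pi)
= 1.396868
A = sqrt(1.396868)
= 1.1819

1.1819


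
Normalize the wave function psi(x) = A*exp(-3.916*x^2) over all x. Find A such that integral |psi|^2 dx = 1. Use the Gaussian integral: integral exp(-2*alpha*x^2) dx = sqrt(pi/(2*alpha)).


integral |psi|^2 dx = A^2 * sqrt(pi/(2*alpha)) = 1
A^2 = sqrt(2*alpha/pi)
= sqrt(2 * 3.916 / pi)
= 1.578925
A = sqrt(1.578925)
= 1.2566

1.2566


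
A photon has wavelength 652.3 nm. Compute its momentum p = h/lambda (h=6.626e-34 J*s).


p = h / lambda
= 6.626e-34 / (652.3e-9)
= 6.626e-34 / 6.5230e-07
= 1.0158e-27 kg*m/s

1.0158e-27


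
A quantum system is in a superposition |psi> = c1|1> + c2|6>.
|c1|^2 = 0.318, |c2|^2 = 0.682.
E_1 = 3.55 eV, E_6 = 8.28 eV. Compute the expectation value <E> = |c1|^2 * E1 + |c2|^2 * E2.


<E> = |c1|^2 * E1 + |c2|^2 * E2
= 0.318 * 3.55 + 0.682 * 8.28
= 1.1289 + 5.647
= 6.7759 eV

6.7759


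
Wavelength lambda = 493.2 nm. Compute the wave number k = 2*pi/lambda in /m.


k = 2 * pi / lambda
= 6.2832 / (493.2e-9)
= 6.2832 / 4.9320e-07
= 1.2740e+07 /m

1.2740e+07


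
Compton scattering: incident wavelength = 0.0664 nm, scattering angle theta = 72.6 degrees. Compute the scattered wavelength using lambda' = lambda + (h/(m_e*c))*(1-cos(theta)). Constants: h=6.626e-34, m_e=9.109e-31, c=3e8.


Compton wavelength: h/(m_e*c) = 2.4247e-12 m
d_lambda = 2.4247e-12 * (1 - cos(72.6 deg))
= 2.4247e-12 * 0.700959
= 1.6996e-12 m = 0.0017 nm
lambda' = 0.0664 + 0.0017
= 0.0681 nm

0.0681


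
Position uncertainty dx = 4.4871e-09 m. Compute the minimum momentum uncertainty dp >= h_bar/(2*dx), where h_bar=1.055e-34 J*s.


dp = h_bar / (2 * dx)
= 1.055e-34 / (2 * 4.4871e-09)
= 1.055e-34 / 8.9742e-09
= 1.1756e-26 kg*m/s

1.1756e-26


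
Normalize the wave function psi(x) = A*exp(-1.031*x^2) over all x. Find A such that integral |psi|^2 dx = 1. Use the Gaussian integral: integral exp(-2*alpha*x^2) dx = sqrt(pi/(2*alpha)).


integral |psi|^2 dx = A^2 * sqrt(pi/(2*alpha)) = 1
A^2 = sqrt(2*alpha/pi)
= sqrt(2 * 1.031 / pi)
= 0.810157
A = sqrt(0.810157)
= 0.9001

0.9001


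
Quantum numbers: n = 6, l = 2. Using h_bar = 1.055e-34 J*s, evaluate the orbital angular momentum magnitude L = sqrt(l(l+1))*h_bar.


L = sqrt(l*(l+1)) * h_bar
= sqrt(2 * 3) * 1.055e-34
= sqrt(6) * 1.055e-34
= 2.4495 * 1.055e-34
= 2.5842e-34 J*s

2.5842e-34


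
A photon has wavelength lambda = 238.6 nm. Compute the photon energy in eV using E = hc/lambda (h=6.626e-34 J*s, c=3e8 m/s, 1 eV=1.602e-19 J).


E = hc / lambda
= (6.626e-34)(3e8) / (238.6e-9)
= 1.9878e-25 / 2.3860e-07
= 8.3311e-19 J
Converting to eV: 8.3311e-19 / 1.602e-19
= 5.2004 eV

5.2004


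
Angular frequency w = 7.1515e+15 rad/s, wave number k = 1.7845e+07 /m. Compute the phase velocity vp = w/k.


vp = w / k
= 7.1515e+15 / 1.7845e+07
= 4.0076e+08 m/s

4.0076e+08


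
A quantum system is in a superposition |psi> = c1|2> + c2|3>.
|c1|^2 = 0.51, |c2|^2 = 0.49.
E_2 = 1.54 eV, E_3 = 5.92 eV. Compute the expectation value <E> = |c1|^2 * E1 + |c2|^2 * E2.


<E> = |c1|^2 * E1 + |c2|^2 * E2
= 0.51 * 1.54 + 0.49 * 5.92
= 0.7854 + 2.9008
= 3.6862 eV

3.6862


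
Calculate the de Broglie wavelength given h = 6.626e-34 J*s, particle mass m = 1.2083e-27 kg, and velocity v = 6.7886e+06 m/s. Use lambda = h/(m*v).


lambda = h / (m * v)
= 6.626e-34 / (1.2083e-27 * 6.7886e+06)
= 6.626e-34 / 8.2027e-21
= 8.0779e-14 m

8.0779e-14


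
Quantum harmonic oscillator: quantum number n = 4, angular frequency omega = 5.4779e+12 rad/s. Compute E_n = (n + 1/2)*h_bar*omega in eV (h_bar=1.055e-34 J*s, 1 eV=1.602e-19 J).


E = (n + 1/2) * h_bar * omega
= (4 + 0.5) * 1.055e-34 * 5.4779e+12
= 4.5 * 5.7792e-22
= 2.6006e-21 J
= 0.0162 eV

0.0162


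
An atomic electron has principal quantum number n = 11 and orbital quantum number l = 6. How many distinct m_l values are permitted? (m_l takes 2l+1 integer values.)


m_l ranges from -l to +l in integer steps
So m_l goes from -6 to +6
Count = 2l + 1 = 2*6 + 1
= 13

13


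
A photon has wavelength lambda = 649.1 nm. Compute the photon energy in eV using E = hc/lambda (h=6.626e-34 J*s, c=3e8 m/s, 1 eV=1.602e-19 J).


E = hc / lambda
= (6.626e-34)(3e8) / (649.1e-9)
= 1.9878e-25 / 6.4910e-07
= 3.0624e-19 J
Converting to eV: 3.0624e-19 / 1.602e-19
= 1.9116 eV

1.9116


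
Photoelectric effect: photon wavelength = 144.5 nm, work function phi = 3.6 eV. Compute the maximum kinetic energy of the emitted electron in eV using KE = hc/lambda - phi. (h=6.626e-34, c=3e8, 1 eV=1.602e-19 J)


E_photon = hc / lambda
= (6.626e-34)(3e8) / (144.5e-9)
= 1.3756e-18 J
= 8.587 eV
KE = E_photon - phi
= 8.587 - 3.6
= 4.987 eV

4.987


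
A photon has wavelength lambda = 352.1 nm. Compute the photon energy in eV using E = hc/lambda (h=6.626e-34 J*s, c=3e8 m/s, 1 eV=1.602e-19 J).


E = hc / lambda
= (6.626e-34)(3e8) / (352.1e-9)
= 1.9878e-25 / 3.5210e-07
= 5.6456e-19 J
Converting to eV: 5.6456e-19 / 1.602e-19
= 3.5241 eV

3.5241


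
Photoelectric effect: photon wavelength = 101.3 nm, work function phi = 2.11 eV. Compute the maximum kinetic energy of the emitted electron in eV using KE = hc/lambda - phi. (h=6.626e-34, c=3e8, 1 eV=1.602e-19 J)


E_photon = hc / lambda
= (6.626e-34)(3e8) / (101.3e-9)
= 1.9623e-18 J
= 12.249 eV
KE = E_photon - phi
= 12.249 - 2.11
= 10.139 eV

10.139


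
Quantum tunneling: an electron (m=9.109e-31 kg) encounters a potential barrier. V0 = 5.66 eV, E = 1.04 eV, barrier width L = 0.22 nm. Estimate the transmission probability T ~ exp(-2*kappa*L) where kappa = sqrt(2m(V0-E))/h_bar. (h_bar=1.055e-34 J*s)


V0 - E = 4.62 eV = 7.4012e-19 J
kappa = sqrt(2 * m * (V0-E)) / h_bar
= sqrt(2 * 9.109e-31 * 7.4012e-19) / 1.055e-34
= 1.1007e+10 /m
2*kappa*L = 2 * 1.1007e+10 * 0.22e-9
= 4.8429
T = exp(-4.8429) = 7.884393e-03

7.884393e-03


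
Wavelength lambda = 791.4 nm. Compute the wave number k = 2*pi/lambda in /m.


k = 2 * pi / lambda
= 6.2832 / (791.4e-9)
= 6.2832 / 7.9140e-07
= 7.9393e+06 /m

7.9393e+06


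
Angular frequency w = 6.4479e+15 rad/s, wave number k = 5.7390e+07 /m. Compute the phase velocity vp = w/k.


vp = w / k
= 6.4479e+15 / 5.7390e+07
= 1.1235e+08 m/s

1.1235e+08


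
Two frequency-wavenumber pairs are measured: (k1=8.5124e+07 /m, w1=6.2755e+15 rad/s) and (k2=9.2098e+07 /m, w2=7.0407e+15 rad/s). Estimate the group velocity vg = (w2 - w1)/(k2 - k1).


vg = (w2 - w1) / (k2 - k1)
= (7.0407e+15 - 6.2755e+15) / (9.2098e+07 - 8.5124e+07)
= 7.6520e+14 / 6.9740e+06
= 1.0972e+08 m/s

1.0972e+08


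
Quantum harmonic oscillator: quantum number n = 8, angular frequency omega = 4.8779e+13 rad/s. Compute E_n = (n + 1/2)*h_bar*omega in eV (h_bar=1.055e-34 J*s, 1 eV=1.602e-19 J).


E = (n + 1/2) * h_bar * omega
= (8 + 0.5) * 1.055e-34 * 4.8779e+13
= 8.5 * 5.1462e-21
= 4.3743e-20 J
= 0.273 eV

0.273


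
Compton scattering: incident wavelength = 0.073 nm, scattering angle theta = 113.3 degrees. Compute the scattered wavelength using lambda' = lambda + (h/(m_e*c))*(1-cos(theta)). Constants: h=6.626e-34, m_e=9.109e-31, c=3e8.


Compton wavelength: h/(m_e*c) = 2.4247e-12 m
d_lambda = 2.4247e-12 * (1 - cos(113.3 deg))
= 2.4247e-12 * 1.395546
= 3.3838e-12 m = 0.003384 nm
lambda' = 0.073 + 0.003384
= 0.076384 nm

0.076384


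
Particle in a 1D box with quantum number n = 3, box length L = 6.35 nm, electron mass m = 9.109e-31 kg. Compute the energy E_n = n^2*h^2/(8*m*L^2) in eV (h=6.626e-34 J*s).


E = n^2 * h^2 / (8 * m * L^2)
= 3^2 * (6.626e-34)^2 / (8 * 9.109e-31 * (6.35e-9)^2)
= 9 * 4.3904e-67 / (8 * 9.109e-31 * 4.0322e-17)
= 1.3447e-20 J
= 0.0839 eV

0.0839


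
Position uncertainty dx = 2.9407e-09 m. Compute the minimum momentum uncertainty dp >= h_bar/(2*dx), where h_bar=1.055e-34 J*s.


dp = h_bar / (2 * dx)
= 1.055e-34 / (2 * 2.9407e-09)
= 1.055e-34 / 5.8814e-09
= 1.7938e-26 kg*m/s

1.7938e-26


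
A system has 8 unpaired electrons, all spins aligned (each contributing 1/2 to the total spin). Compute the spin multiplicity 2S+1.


Total spin S = N * (1/2) = 8 * 0.5 = 4.0
Spin multiplicity = 2S + 1
= 2 * 4.0 + 1
= 9

9


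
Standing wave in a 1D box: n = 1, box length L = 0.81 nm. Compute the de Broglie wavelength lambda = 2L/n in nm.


lambda = 2L / n
= 2 * 0.81 / 1
= 1.62 / 1
= 1.62 nm

1.62


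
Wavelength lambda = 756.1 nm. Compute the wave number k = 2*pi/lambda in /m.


k = 2 * pi / lambda
= 6.2832 / (756.1e-9)
= 6.2832 / 7.5610e-07
= 8.3100e+06 /m

8.3100e+06


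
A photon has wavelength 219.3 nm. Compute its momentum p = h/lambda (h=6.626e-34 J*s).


p = h / lambda
= 6.626e-34 / (219.3e-9)
= 6.626e-34 / 2.1930e-07
= 3.0214e-27 kg*m/s

3.0214e-27


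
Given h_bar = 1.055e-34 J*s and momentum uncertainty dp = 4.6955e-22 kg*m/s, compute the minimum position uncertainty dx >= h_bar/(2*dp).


dx = h_bar / (2 * dp)
= 1.055e-34 / (2 * 4.6955e-22)
= 1.055e-34 / 9.3910e-22
= 1.1234e-13 m

1.1234e-13


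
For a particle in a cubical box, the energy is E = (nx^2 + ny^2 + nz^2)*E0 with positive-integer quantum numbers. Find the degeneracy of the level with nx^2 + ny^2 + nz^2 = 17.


Enumerate all (nx, ny, nz) with nx^2 + ny^2 + nz^2 = 17:
(2,2,3)
(2,3,2)
(3,2,2)
Total degeneracy = 3

3


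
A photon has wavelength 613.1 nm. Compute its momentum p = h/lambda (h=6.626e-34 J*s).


p = h / lambda
= 6.626e-34 / (613.1e-9)
= 6.626e-34 / 6.1310e-07
= 1.0807e-27 kg*m/s

1.0807e-27


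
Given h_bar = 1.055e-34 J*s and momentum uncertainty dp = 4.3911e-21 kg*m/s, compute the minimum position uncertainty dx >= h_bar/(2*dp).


dx = h_bar / (2 * dp)
= 1.055e-34 / (2 * 4.3911e-21)
= 1.055e-34 / 8.7822e-21
= 1.2013e-14 m

1.2013e-14


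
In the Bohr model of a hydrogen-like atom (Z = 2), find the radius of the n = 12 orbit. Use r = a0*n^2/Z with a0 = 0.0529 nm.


r = a0 * n^2 / Z
= 0.0529 * 12^2 / 2
= 0.0529 * 144 / 2
= 3.8088 nm

3.8088


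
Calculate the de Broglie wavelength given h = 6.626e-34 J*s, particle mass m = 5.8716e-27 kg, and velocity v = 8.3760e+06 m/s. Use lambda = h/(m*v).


lambda = h / (m * v)
= 6.626e-34 / (5.8716e-27 * 8.3760e+06)
= 6.626e-34 / 4.9181e-20
= 1.3473e-14 m

1.3473e-14


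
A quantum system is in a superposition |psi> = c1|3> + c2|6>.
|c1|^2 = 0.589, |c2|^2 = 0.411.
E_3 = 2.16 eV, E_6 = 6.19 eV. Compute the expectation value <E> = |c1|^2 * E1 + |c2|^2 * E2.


<E> = |c1|^2 * E1 + |c2|^2 * E2
= 0.589 * 2.16 + 0.411 * 6.19
= 1.2722 + 2.5441
= 3.8163 eV

3.8163


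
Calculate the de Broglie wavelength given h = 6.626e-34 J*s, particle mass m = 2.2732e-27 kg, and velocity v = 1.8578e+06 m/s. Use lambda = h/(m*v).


lambda = h / (m * v)
= 6.626e-34 / (2.2732e-27 * 1.8578e+06)
= 6.626e-34 / 4.2232e-21
= 1.5690e-13 m

1.5690e-13


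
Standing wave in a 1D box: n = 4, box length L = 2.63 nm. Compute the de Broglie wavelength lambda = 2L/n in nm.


lambda = 2L / n
= 2 * 2.63 / 4
= 5.26 / 4
= 1.315 nm

1.315


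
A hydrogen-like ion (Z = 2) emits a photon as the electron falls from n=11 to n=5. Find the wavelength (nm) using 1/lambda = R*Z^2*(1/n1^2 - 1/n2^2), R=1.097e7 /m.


1/lambda = R * Z^2 * (1/n1^2 - 1/n2^2)
= 1.097e7 * 2^2 * (1/5^2 - 1/11^2)
= 1.097e7 * 4 * (0.04 - 0.008264)
= 1.3926e+06 /m
lambda = 1 / 1.3926e+06
= 718.1043 nm

718.1043


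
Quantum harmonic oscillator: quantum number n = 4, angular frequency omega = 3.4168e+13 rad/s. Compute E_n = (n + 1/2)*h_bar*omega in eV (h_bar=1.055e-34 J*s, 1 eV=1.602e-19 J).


E = (n + 1/2) * h_bar * omega
= (4 + 0.5) * 1.055e-34 * 3.4168e+13
= 4.5 * 3.6047e-21
= 1.6221e-20 J
= 0.1013 eV

0.1013


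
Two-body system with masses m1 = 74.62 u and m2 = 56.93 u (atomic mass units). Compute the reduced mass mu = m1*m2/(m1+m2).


mu = m1 * m2 / (m1 + m2)
= 74.62 * 56.93 / (74.62 + 56.93)
= 4248.1166 / 131.55
= 32.2928 u

32.2928


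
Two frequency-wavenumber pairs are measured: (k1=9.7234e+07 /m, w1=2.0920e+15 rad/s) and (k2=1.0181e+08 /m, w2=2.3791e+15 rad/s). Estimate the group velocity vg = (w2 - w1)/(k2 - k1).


vg = (w2 - w1) / (k2 - k1)
= (2.3791e+15 - 2.0920e+15) / (1.0181e+08 - 9.7234e+07)
= 2.8710e+14 / 4.5760e+06
= 6.2740e+07 m/s

6.2740e+07


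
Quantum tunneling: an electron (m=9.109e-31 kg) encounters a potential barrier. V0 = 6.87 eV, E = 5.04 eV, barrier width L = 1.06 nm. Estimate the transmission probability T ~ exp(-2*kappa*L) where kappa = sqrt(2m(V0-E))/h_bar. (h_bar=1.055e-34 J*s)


V0 - E = 1.83 eV = 2.9317e-19 J
kappa = sqrt(2 * m * (V0-E)) / h_bar
= sqrt(2 * 9.109e-31 * 2.9317e-19) / 1.055e-34
= 6.9272e+09 /m
2*kappa*L = 2 * 6.9272e+09 * 1.06e-9
= 14.6856
T = exp(-14.6856) = 4.189303e-07

4.189303e-07


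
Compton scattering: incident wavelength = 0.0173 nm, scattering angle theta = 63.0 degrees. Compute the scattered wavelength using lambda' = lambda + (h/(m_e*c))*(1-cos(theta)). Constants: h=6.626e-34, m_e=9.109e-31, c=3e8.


Compton wavelength: h/(m_e*c) = 2.4247e-12 m
d_lambda = 2.4247e-12 * (1 - cos(63.0 deg))
= 2.4247e-12 * 0.54601
= 1.3239e-12 m = 0.001324 nm
lambda' = 0.0173 + 0.001324
= 0.018624 nm

0.018624


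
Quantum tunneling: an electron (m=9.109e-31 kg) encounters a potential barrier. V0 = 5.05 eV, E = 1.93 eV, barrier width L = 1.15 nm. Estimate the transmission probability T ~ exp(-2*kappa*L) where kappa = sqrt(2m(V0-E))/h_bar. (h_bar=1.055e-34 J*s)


V0 - E = 3.12 eV = 4.9982e-19 J
kappa = sqrt(2 * m * (V0-E)) / h_bar
= sqrt(2 * 9.109e-31 * 4.9982e-19) / 1.055e-34
= 9.0450e+09 /m
2*kappa*L = 2 * 9.0450e+09 * 1.15e-9
= 20.8034
T = exp(-20.8034) = 9.229943e-10

9.229943e-10


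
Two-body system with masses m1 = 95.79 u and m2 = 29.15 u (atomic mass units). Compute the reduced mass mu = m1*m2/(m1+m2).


mu = m1 * m2 / (m1 + m2)
= 95.79 * 29.15 / (95.79 + 29.15)
= 2792.2785 / 124.94
= 22.349 u

22.349


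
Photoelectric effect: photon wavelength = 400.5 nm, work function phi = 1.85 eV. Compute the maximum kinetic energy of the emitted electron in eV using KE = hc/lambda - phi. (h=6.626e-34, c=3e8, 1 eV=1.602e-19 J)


E_photon = hc / lambda
= (6.626e-34)(3e8) / (400.5e-9)
= 4.9633e-19 J
= 3.0982 eV
KE = E_photon - phi
= 3.0982 - 1.85
= 1.2482 eV

1.2482


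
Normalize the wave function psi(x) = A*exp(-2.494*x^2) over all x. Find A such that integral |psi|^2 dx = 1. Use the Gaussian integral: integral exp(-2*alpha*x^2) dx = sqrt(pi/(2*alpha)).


integral |psi|^2 dx = A^2 * sqrt(pi/(2*alpha)) = 1
A^2 = sqrt(2*alpha/pi)
= sqrt(2 * 2.494 / pi)
= 1.260051
A = sqrt(1.260051)
= 1.1225

1.1225


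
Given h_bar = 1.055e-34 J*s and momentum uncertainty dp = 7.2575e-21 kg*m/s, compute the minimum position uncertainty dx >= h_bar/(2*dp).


dx = h_bar / (2 * dp)
= 1.055e-34 / (2 * 7.2575e-21)
= 1.055e-34 / 1.4515e-20
= 7.2683e-15 m

7.2683e-15


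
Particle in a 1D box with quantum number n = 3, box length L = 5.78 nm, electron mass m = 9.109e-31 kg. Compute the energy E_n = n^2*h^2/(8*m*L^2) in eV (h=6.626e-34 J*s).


E = n^2 * h^2 / (8 * m * L^2)
= 3^2 * (6.626e-34)^2 / (8 * 9.109e-31 * (5.78e-9)^2)
= 9 * 4.3904e-67 / (8 * 9.109e-31 * 3.3408e-17)
= 1.6230e-20 J
= 0.1013 eV

0.1013


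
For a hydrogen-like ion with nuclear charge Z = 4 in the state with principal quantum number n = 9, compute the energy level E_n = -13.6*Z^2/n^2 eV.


E_n = -13.6 * Z^2 / n^2
= -13.6 * 4^2 / 9^2
= -13.6 * 16 / 81
= -2.6864 eV

-2.6864


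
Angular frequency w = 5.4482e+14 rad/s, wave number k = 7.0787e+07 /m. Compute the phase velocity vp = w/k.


vp = w / k
= 5.4482e+14 / 7.0787e+07
= 7.6966e+06 m/s

7.6966e+06


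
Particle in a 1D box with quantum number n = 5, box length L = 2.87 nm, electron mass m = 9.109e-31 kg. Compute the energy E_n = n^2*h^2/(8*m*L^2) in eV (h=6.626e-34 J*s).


E = n^2 * h^2 / (8 * m * L^2)
= 5^2 * (6.626e-34)^2 / (8 * 9.109e-31 * (2.87e-9)^2)
= 25 * 4.3904e-67 / (8 * 9.109e-31 * 8.2369e-18)
= 1.8286e-19 J
= 1.1414 eV

1.1414


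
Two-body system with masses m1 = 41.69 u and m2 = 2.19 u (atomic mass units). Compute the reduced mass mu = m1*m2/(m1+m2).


mu = m1 * m2 / (m1 + m2)
= 41.69 * 2.19 / (41.69 + 2.19)
= 91.3011 / 43.88
= 2.0807 u

2.0807


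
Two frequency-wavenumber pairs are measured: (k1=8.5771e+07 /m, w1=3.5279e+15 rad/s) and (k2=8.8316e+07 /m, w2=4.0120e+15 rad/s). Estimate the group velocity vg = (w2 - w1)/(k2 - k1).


vg = (w2 - w1) / (k2 - k1)
= (4.0120e+15 - 3.5279e+15) / (8.8316e+07 - 8.5771e+07)
= 4.8410e+14 / 2.5450e+06
= 1.9022e+08 m/s

1.9022e+08


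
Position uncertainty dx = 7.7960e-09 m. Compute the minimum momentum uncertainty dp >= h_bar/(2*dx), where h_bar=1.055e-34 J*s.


dp = h_bar / (2 * dx)
= 1.055e-34 / (2 * 7.7960e-09)
= 1.055e-34 / 1.5592e-08
= 6.7663e-27 kg*m/s

6.7663e-27


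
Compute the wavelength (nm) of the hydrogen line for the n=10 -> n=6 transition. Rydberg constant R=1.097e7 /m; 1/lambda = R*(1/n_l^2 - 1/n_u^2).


1/lambda = R * (1/n_l^2 - 1/n_u^2)
= 1.097e7 * (1/6^2 - 1/10^2)
= 1.097e7 * (0.027778 - 0.01)
= 1.097e7 * 0.017778
= 1.9502e+05 /m
lambda = 1 / 1.9502e+05 = 5127.6208 nm

5127.6208


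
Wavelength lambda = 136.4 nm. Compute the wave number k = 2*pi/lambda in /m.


k = 2 * pi / lambda
= 6.2832 / (136.4e-9)
= 6.2832 / 1.3640e-07
= 4.6064e+07 /m

4.6064e+07


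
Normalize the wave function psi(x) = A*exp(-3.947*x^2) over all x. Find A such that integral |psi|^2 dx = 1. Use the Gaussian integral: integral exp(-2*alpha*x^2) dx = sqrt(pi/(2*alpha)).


integral |psi|^2 dx = A^2 * sqrt(pi/(2*alpha)) = 1
A^2 = sqrt(2*alpha/pi)
= sqrt(2 * 3.947 / pi)
= 1.585162
A = sqrt(1.585162)
= 1.259

1.259


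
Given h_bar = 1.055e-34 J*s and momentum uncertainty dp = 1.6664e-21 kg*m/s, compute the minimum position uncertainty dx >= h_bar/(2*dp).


dx = h_bar / (2 * dp)
= 1.055e-34 / (2 * 1.6664e-21)
= 1.055e-34 / 3.3328e-21
= 3.1655e-14 m

3.1655e-14


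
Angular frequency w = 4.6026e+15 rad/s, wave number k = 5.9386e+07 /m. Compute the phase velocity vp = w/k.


vp = w / k
= 4.6026e+15 / 5.9386e+07
= 7.7503e+07 m/s

7.7503e+07


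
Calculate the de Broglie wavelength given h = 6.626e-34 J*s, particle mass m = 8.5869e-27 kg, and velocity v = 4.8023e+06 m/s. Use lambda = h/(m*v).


lambda = h / (m * v)
= 6.626e-34 / (8.5869e-27 * 4.8023e+06)
= 6.626e-34 / 4.1237e-20
= 1.6068e-14 m

1.6068e-14


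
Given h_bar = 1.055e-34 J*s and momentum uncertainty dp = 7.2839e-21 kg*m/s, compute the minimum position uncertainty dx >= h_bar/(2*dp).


dx = h_bar / (2 * dp)
= 1.055e-34 / (2 * 7.2839e-21)
= 1.055e-34 / 1.4568e-20
= 7.2420e-15 m

7.2420e-15


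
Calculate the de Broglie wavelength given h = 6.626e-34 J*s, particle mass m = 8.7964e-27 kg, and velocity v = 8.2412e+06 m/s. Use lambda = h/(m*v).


lambda = h / (m * v)
= 6.626e-34 / (8.7964e-27 * 8.2412e+06)
= 6.626e-34 / 7.2493e-20
= 9.1402e-15 m

9.1402e-15


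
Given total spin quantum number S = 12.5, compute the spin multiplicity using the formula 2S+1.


Spin multiplicity = 2S + 1
= 2 * 12.5 + 1
= 25.0 + 1
= 26

26


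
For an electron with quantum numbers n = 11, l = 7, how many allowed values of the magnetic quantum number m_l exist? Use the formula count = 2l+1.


m_l ranges from -l to +l in integer steps
So m_l goes from -7 to +7
Count = 2l + 1 = 2*7 + 1
= 15

15


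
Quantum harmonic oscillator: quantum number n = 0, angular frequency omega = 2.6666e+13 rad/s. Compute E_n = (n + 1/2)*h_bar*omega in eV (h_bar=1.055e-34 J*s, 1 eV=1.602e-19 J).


E = (n + 1/2) * h_bar * omega
= (0 + 0.5) * 1.055e-34 * 2.6666e+13
= 0.5 * 2.8133e-21
= 1.4066e-21 J
= 0.0088 eV

0.0088


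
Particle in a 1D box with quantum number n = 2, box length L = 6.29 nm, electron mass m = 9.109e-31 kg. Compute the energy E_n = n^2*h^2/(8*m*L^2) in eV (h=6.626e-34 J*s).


E = n^2 * h^2 / (8 * m * L^2)
= 2^2 * (6.626e-34)^2 / (8 * 9.109e-31 * (6.29e-9)^2)
= 4 * 4.3904e-67 / (8 * 9.109e-31 * 3.9564e-17)
= 6.0912e-21 J
= 0.038 eV

0.038


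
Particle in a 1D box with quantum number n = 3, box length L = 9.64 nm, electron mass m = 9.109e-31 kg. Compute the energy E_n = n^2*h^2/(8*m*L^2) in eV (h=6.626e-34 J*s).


E = n^2 * h^2 / (8 * m * L^2)
= 3^2 * (6.626e-34)^2 / (8 * 9.109e-31 * (9.64e-9)^2)
= 9 * 4.3904e-67 / (8 * 9.109e-31 * 9.2930e-17)
= 5.8349e-21 J
= 0.0364 eV

0.0364


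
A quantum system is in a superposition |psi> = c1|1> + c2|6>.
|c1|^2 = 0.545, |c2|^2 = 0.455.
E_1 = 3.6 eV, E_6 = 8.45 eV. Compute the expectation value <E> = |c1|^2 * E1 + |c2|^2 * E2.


<E> = |c1|^2 * E1 + |c2|^2 * E2
= 0.545 * 3.6 + 0.455 * 8.45
= 1.962 + 3.8447
= 5.8068 eV

5.8068


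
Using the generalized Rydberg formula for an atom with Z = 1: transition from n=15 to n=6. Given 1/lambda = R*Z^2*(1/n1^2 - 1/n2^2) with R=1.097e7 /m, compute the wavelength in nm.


1/lambda = R * Z^2 * (1/n1^2 - 1/n2^2)
= 1.097e7 * 1^2 * (1/6^2 - 1/15^2)
= 1.097e7 * 1 * (0.027778 - 0.004444)
= 2.5597e+05 /m
lambda = 1 / 2.5597e+05
= 3906.7587 nm

3906.7587


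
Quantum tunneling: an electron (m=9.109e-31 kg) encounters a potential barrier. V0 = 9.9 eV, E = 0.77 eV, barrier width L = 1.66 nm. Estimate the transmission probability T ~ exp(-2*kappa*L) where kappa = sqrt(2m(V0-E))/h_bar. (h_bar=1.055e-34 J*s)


V0 - E = 9.13 eV = 1.4626e-18 J
kappa = sqrt(2 * m * (V0-E)) / h_bar
= sqrt(2 * 9.109e-31 * 1.4626e-18) / 1.055e-34
= 1.5473e+10 /m
2*kappa*L = 2 * 1.5473e+10 * 1.66e-9
= 51.3692
T = exp(-51.3692) = 4.905117e-23

4.905117e-23


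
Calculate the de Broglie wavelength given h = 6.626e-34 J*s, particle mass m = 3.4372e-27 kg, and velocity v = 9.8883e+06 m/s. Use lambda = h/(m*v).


lambda = h / (m * v)
= 6.626e-34 / (3.4372e-27 * 9.8883e+06)
= 6.626e-34 / 3.3988e-20
= 1.9495e-14 m

1.9495e-14


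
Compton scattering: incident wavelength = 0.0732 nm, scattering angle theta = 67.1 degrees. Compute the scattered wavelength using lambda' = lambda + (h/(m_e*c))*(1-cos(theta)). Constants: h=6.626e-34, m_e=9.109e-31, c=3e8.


Compton wavelength: h/(m_e*c) = 2.4247e-12 m
d_lambda = 2.4247e-12 * (1 - cos(67.1 deg))
= 2.4247e-12 * 0.610876
= 1.4812e-12 m = 0.001481 nm
lambda' = 0.0732 + 0.001481
= 0.074681 nm

0.074681


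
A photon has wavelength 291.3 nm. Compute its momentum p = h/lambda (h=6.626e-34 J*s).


p = h / lambda
= 6.626e-34 / (291.3e-9)
= 6.626e-34 / 2.9130e-07
= 2.2746e-27 kg*m/s

2.2746e-27


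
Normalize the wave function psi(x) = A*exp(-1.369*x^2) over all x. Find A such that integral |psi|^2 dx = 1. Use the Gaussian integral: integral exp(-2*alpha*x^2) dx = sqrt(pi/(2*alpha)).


integral |psi|^2 dx = A^2 * sqrt(pi/(2*alpha)) = 1
A^2 = sqrt(2*alpha/pi)
= sqrt(2 * 1.369 / pi)
= 0.933559
A = sqrt(0.933559)
= 0.9662

0.9662


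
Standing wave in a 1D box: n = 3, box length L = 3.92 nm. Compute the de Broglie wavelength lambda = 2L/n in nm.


lambda = 2L / n
= 2 * 3.92 / 3
= 7.84 / 3
= 2.6133 nm

2.6133


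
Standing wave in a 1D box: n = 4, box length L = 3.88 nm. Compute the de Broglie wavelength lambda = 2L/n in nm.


lambda = 2L / n
= 2 * 3.88 / 4
= 7.76 / 4
= 1.94 nm

1.94


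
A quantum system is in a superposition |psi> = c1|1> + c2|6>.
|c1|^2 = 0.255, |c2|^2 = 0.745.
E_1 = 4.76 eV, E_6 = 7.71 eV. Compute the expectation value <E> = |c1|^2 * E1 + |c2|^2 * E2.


<E> = |c1|^2 * E1 + |c2|^2 * E2
= 0.255 * 4.76 + 0.745 * 7.71
= 1.2138 + 5.7439
= 6.9577 eV

6.9577


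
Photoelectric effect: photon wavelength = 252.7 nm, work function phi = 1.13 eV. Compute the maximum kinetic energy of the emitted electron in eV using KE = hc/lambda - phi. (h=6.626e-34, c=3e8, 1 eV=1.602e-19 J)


E_photon = hc / lambda
= (6.626e-34)(3e8) / (252.7e-9)
= 7.8662e-19 J
= 4.9103 eV
KE = E_photon - phi
= 4.9103 - 1.13
= 3.7803 eV

3.7803


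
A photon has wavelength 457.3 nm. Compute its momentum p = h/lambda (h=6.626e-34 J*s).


p = h / lambda
= 6.626e-34 / (457.3e-9)
= 6.626e-34 / 4.5730e-07
= 1.4489e-27 kg*m/s

1.4489e-27


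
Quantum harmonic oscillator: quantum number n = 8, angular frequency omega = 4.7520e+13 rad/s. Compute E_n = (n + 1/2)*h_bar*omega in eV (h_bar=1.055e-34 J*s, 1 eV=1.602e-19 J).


E = (n + 1/2) * h_bar * omega
= (8 + 0.5) * 1.055e-34 * 4.7520e+13
= 8.5 * 5.0134e-21
= 4.2614e-20 J
= 0.266 eV

0.266


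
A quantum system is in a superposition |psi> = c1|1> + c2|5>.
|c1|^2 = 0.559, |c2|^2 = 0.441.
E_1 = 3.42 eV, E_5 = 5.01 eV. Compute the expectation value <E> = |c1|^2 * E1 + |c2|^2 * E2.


<E> = |c1|^2 * E1 + |c2|^2 * E2
= 0.559 * 3.42 + 0.441 * 5.01
= 1.9118 + 2.2094
= 4.1212 eV

4.1212


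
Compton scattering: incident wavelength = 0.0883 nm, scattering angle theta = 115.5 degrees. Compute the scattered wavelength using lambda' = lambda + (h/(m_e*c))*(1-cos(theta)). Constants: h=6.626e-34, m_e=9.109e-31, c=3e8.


Compton wavelength: h/(m_e*c) = 2.4247e-12 m
d_lambda = 2.4247e-12 * (1 - cos(115.5 deg))
= 2.4247e-12 * 1.430511
= 3.4686e-12 m = 0.003469 nm
lambda' = 0.0883 + 0.003469
= 0.091769 nm

0.091769


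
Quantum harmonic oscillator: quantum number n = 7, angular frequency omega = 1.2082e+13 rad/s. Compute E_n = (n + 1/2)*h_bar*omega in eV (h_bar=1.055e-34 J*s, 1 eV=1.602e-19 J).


E = (n + 1/2) * h_bar * omega
= (7 + 0.5) * 1.055e-34 * 1.2082e+13
= 7.5 * 1.2747e-21
= 9.5599e-21 J
= 0.0597 eV

0.0597


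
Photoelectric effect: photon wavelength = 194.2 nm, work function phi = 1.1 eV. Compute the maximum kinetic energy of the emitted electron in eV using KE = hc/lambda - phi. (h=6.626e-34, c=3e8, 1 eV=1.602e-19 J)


E_photon = hc / lambda
= (6.626e-34)(3e8) / (194.2e-9)
= 1.0236e-18 J
= 6.3894 eV
KE = E_photon - phi
= 6.3894 - 1.1
= 5.2894 eV

5.2894


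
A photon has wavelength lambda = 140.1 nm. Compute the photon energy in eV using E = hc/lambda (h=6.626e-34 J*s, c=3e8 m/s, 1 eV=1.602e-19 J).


E = hc / lambda
= (6.626e-34)(3e8) / (140.1e-9)
= 1.9878e-25 / 1.4010e-07
= 1.4188e-18 J
Converting to eV: 1.4188e-18 / 1.602e-19
= 8.8567 eV

8.8567


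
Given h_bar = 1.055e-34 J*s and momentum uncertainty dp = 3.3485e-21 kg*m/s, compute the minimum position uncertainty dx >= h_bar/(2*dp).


dx = h_bar / (2 * dp)
= 1.055e-34 / (2 * 3.3485e-21)
= 1.055e-34 / 6.6970e-21
= 1.5753e-14 m

1.5753e-14


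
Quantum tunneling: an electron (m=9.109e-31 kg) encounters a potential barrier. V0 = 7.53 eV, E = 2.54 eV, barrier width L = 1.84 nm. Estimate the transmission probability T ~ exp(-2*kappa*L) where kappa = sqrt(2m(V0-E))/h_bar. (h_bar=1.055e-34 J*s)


V0 - E = 4.99 eV = 7.9940e-19 J
kappa = sqrt(2 * m * (V0-E)) / h_bar
= sqrt(2 * 9.109e-31 * 7.9940e-19) / 1.055e-34
= 1.1439e+10 /m
2*kappa*L = 2 * 1.1439e+10 * 1.84e-9
= 42.0947
T = exp(-42.0947) = 5.230121e-19

5.230121e-19


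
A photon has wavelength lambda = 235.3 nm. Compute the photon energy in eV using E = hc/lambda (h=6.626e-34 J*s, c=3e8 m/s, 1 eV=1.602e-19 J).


E = hc / lambda
= (6.626e-34)(3e8) / (235.3e-9)
= 1.9878e-25 / 2.3530e-07
= 8.4479e-19 J
Converting to eV: 8.4479e-19 / 1.602e-19
= 5.2734 eV

5.2734


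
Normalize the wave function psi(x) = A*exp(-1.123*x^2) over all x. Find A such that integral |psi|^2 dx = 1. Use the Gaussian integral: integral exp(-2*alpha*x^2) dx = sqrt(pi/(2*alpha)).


integral |psi|^2 dx = A^2 * sqrt(pi/(2*alpha)) = 1
A^2 = sqrt(2*alpha/pi)
= sqrt(2 * 1.123 / pi)
= 0.845532
A = sqrt(0.845532)
= 0.9195

0.9195


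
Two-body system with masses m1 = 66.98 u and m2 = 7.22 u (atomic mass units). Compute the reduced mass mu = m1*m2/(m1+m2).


mu = m1 * m2 / (m1 + m2)
= 66.98 * 7.22 / (66.98 + 7.22)
= 483.5956 / 74.2
= 6.5175 u

6.5175


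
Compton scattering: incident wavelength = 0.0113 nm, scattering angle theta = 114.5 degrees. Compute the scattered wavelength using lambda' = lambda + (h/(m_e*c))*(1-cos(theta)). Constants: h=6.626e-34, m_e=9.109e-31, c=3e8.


Compton wavelength: h/(m_e*c) = 2.4247e-12 m
d_lambda = 2.4247e-12 * (1 - cos(114.5 deg))
= 2.4247e-12 * 1.414693
= 3.4302e-12 m = 0.00343 nm
lambda' = 0.0113 + 0.00343
= 0.01473 nm

0.01473


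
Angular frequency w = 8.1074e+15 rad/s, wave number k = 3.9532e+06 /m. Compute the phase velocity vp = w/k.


vp = w / k
= 8.1074e+15 / 3.9532e+06
= 2.0508e+09 m/s

2.0508e+09


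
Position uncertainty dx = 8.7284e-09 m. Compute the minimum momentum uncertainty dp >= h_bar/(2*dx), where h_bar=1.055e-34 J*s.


dp = h_bar / (2 * dx)
= 1.055e-34 / (2 * 8.7284e-09)
= 1.055e-34 / 1.7457e-08
= 6.0435e-27 kg*m/s

6.0435e-27


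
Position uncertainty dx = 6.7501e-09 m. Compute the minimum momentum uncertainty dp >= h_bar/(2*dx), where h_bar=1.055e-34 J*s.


dp = h_bar / (2 * dx)
= 1.055e-34 / (2 * 6.7501e-09)
= 1.055e-34 / 1.3500e-08
= 7.8147e-27 kg*m/s

7.8147e-27


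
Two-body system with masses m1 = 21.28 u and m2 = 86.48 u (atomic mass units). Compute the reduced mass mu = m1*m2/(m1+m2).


mu = m1 * m2 / (m1 + m2)
= 21.28 * 86.48 / (21.28 + 86.48)
= 1840.2944 / 107.76
= 17.0777 u

17.0777


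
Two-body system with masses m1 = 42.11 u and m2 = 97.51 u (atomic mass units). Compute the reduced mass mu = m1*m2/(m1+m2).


mu = m1 * m2 / (m1 + m2)
= 42.11 * 97.51 / (42.11 + 97.51)
= 4106.1461 / 139.62
= 29.4094 u

29.4094


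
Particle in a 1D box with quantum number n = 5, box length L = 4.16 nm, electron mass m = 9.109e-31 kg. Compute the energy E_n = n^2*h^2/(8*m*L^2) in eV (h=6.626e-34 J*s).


E = n^2 * h^2 / (8 * m * L^2)
= 5^2 * (6.626e-34)^2 / (8 * 9.109e-31 * (4.16e-9)^2)
= 25 * 4.3904e-67 / (8 * 9.109e-31 * 1.7306e-17)
= 8.7035e-20 J
= 0.5433 eV

0.5433


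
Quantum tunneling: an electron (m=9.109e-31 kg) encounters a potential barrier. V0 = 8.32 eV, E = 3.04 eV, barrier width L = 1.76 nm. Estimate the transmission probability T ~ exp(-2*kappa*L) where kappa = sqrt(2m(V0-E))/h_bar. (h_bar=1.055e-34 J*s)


V0 - E = 5.28 eV = 8.4586e-19 J
kappa = sqrt(2 * m * (V0-E)) / h_bar
= sqrt(2 * 9.109e-31 * 8.4586e-19) / 1.055e-34
= 1.1766e+10 /m
2*kappa*L = 2 * 1.1766e+10 * 1.76e-9
= 41.418
T = exp(-41.418) = 1.028977e-18

1.028977e-18


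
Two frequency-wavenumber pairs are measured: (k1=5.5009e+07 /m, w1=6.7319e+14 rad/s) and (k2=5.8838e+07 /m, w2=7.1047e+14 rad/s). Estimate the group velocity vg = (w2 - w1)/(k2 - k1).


vg = (w2 - w1) / (k2 - k1)
= (7.1047e+14 - 6.7319e+14) / (5.8838e+07 - 5.5009e+07)
= 3.7280e+13 / 3.8290e+06
= 9.7362e+06 m/s

9.7362e+06


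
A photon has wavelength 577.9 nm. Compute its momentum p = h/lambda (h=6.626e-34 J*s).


p = h / lambda
= 6.626e-34 / (577.9e-9)
= 6.626e-34 / 5.7790e-07
= 1.1466e-27 kg*m/s

1.1466e-27


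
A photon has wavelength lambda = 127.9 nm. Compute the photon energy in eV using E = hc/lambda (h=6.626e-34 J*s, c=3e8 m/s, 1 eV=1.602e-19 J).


E = hc / lambda
= (6.626e-34)(3e8) / (127.9e-9)
= 1.9878e-25 / 1.2790e-07
= 1.5542e-18 J
Converting to eV: 1.5542e-18 / 1.602e-19
= 9.7015 eV

9.7015
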